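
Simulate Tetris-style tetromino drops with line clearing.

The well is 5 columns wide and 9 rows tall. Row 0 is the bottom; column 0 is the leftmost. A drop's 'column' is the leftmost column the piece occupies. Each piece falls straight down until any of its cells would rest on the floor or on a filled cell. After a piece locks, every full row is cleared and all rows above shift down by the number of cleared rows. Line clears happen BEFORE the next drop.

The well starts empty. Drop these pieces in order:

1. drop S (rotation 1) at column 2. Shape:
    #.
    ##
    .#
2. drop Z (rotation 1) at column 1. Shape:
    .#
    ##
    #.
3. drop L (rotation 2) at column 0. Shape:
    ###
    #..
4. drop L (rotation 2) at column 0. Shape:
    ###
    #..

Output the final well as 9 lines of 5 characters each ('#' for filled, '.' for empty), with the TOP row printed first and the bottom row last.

Drop 1: S rot1 at col 2 lands with bottom-row=0; cleared 0 line(s) (total 0); column heights now [0 0 3 2 0], max=3
Drop 2: Z rot1 at col 1 lands with bottom-row=2; cleared 0 line(s) (total 0); column heights now [0 4 5 2 0], max=5
Drop 3: L rot2 at col 0 lands with bottom-row=4; cleared 0 line(s) (total 0); column heights now [6 6 6 2 0], max=6
Drop 4: L rot2 at col 0 lands with bottom-row=6; cleared 0 line(s) (total 0); column heights now [8 8 8 2 0], max=8

Answer: .....
###..
#....
###..
#.#..
.##..
.##..
..##.
...#.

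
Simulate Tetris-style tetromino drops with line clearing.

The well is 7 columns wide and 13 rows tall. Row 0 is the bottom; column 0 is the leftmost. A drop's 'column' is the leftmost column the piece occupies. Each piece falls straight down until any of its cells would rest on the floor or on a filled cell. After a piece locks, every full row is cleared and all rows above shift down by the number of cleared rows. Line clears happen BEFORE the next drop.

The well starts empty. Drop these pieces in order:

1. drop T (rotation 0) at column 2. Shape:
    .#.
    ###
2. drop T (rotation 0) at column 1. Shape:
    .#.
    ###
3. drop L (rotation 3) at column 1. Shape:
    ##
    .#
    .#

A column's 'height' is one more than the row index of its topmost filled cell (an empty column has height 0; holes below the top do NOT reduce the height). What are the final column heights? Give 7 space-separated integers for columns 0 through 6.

Answer: 0 7 7 3 1 0 0

Derivation:
Drop 1: T rot0 at col 2 lands with bottom-row=0; cleared 0 line(s) (total 0); column heights now [0 0 1 2 1 0 0], max=2
Drop 2: T rot0 at col 1 lands with bottom-row=2; cleared 0 line(s) (total 0); column heights now [0 3 4 3 1 0 0], max=4
Drop 3: L rot3 at col 1 lands with bottom-row=4; cleared 0 line(s) (total 0); column heights now [0 7 7 3 1 0 0], max=7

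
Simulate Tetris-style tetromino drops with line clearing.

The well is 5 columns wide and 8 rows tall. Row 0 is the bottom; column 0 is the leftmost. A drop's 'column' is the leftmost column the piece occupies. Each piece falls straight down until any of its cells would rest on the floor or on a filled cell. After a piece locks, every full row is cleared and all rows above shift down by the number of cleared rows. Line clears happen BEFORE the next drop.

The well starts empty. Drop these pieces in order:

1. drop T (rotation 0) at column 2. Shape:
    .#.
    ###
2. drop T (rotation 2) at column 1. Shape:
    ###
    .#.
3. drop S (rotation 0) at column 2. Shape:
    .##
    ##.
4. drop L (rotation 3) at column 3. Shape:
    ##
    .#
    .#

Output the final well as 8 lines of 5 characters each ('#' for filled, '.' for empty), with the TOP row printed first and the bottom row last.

Drop 1: T rot0 at col 2 lands with bottom-row=0; cleared 0 line(s) (total 0); column heights now [0 0 1 2 1], max=2
Drop 2: T rot2 at col 1 lands with bottom-row=1; cleared 0 line(s) (total 0); column heights now [0 3 3 3 1], max=3
Drop 3: S rot0 at col 2 lands with bottom-row=3; cleared 0 line(s) (total 0); column heights now [0 3 4 5 5], max=5
Drop 4: L rot3 at col 3 lands with bottom-row=5; cleared 0 line(s) (total 0); column heights now [0 3 4 8 8], max=8

Answer: ...##
....#
....#
...##
..##.
.###.
..##.
..###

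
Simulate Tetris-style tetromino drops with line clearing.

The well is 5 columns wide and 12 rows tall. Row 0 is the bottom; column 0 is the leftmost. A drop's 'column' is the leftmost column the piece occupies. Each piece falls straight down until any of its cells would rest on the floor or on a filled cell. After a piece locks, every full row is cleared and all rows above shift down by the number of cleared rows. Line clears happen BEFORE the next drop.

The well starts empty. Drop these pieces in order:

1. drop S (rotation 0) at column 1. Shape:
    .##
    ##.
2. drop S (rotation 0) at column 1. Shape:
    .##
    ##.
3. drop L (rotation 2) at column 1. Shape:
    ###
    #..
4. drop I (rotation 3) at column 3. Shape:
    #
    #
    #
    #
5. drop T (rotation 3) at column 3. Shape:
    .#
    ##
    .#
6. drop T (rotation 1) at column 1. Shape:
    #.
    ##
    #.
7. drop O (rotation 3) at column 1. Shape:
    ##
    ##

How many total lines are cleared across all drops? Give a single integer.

Answer: 0

Derivation:
Drop 1: S rot0 at col 1 lands with bottom-row=0; cleared 0 line(s) (total 0); column heights now [0 1 2 2 0], max=2
Drop 2: S rot0 at col 1 lands with bottom-row=2; cleared 0 line(s) (total 0); column heights now [0 3 4 4 0], max=4
Drop 3: L rot2 at col 1 lands with bottom-row=3; cleared 0 line(s) (total 0); column heights now [0 5 5 5 0], max=5
Drop 4: I rot3 at col 3 lands with bottom-row=5; cleared 0 line(s) (total 0); column heights now [0 5 5 9 0], max=9
Drop 5: T rot3 at col 3 lands with bottom-row=8; cleared 0 line(s) (total 0); column heights now [0 5 5 10 11], max=11
Drop 6: T rot1 at col 1 lands with bottom-row=5; cleared 0 line(s) (total 0); column heights now [0 8 7 10 11], max=11
Drop 7: O rot3 at col 1 lands with bottom-row=8; cleared 0 line(s) (total 0); column heights now [0 10 10 10 11], max=11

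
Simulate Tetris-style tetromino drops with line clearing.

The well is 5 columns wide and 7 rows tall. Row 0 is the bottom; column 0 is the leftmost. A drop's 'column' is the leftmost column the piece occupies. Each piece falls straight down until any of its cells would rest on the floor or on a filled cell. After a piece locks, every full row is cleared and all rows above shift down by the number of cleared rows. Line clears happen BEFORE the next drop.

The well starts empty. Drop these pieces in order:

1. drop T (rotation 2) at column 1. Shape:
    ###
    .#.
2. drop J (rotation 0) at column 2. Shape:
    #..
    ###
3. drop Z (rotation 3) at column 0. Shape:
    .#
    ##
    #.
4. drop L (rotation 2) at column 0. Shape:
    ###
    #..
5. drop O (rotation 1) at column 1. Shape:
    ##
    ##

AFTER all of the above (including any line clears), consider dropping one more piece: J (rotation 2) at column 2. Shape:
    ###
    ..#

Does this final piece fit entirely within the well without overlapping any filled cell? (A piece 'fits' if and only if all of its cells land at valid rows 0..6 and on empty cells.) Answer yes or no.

Answer: yes

Derivation:
Drop 1: T rot2 at col 1 lands with bottom-row=0; cleared 0 line(s) (total 0); column heights now [0 2 2 2 0], max=2
Drop 2: J rot0 at col 2 lands with bottom-row=2; cleared 0 line(s) (total 0); column heights now [0 2 4 3 3], max=4
Drop 3: Z rot3 at col 0 lands with bottom-row=1; cleared 1 line(s) (total 1); column heights now [2 3 3 2 0], max=3
Drop 4: L rot2 at col 0 lands with bottom-row=2; cleared 0 line(s) (total 1); column heights now [4 4 4 2 0], max=4
Drop 5: O rot1 at col 1 lands with bottom-row=4; cleared 0 line(s) (total 1); column heights now [4 6 6 2 0], max=6
Test piece J rot2 at col 2 (width 3): heights before test = [4 6 6 2 0]; fits = True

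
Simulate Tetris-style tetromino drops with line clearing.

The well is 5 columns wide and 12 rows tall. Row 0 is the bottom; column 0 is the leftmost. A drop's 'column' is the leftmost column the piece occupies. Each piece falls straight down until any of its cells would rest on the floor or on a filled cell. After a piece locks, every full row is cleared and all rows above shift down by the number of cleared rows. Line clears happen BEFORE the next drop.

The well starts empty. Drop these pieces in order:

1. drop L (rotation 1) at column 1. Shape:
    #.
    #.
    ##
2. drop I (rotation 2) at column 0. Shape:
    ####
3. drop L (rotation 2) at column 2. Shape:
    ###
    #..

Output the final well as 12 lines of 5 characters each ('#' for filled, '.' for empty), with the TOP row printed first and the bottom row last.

Answer: .....
.....
.....
.....
.....
.....
..###
..#..
####.
.#...
.#...
.##..

Derivation:
Drop 1: L rot1 at col 1 lands with bottom-row=0; cleared 0 line(s) (total 0); column heights now [0 3 1 0 0], max=3
Drop 2: I rot2 at col 0 lands with bottom-row=3; cleared 0 line(s) (total 0); column heights now [4 4 4 4 0], max=4
Drop 3: L rot2 at col 2 lands with bottom-row=4; cleared 0 line(s) (total 0); column heights now [4 4 6 6 6], max=6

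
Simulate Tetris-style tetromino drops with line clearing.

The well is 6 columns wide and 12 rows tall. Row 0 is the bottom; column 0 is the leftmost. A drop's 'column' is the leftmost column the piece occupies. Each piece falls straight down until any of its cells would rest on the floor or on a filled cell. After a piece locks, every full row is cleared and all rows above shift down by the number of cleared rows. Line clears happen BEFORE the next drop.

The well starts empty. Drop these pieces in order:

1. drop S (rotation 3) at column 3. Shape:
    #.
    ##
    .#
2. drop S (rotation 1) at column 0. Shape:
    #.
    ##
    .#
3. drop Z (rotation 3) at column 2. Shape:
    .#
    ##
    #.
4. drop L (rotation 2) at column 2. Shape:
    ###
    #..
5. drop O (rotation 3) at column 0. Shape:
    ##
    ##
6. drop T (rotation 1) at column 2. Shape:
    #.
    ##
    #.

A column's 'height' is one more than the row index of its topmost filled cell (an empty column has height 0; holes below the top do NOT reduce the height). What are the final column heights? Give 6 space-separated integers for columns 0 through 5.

Drop 1: S rot3 at col 3 lands with bottom-row=0; cleared 0 line(s) (total 0); column heights now [0 0 0 3 2 0], max=3
Drop 2: S rot1 at col 0 lands with bottom-row=0; cleared 0 line(s) (total 0); column heights now [3 2 0 3 2 0], max=3
Drop 3: Z rot3 at col 2 lands with bottom-row=2; cleared 0 line(s) (total 0); column heights now [3 2 4 5 2 0], max=5
Drop 4: L rot2 at col 2 lands with bottom-row=4; cleared 0 line(s) (total 0); column heights now [3 2 6 6 6 0], max=6
Drop 5: O rot3 at col 0 lands with bottom-row=3; cleared 0 line(s) (total 0); column heights now [5 5 6 6 6 0], max=6
Drop 6: T rot1 at col 2 lands with bottom-row=6; cleared 0 line(s) (total 0); column heights now [5 5 9 8 6 0], max=9

Answer: 5 5 9 8 6 0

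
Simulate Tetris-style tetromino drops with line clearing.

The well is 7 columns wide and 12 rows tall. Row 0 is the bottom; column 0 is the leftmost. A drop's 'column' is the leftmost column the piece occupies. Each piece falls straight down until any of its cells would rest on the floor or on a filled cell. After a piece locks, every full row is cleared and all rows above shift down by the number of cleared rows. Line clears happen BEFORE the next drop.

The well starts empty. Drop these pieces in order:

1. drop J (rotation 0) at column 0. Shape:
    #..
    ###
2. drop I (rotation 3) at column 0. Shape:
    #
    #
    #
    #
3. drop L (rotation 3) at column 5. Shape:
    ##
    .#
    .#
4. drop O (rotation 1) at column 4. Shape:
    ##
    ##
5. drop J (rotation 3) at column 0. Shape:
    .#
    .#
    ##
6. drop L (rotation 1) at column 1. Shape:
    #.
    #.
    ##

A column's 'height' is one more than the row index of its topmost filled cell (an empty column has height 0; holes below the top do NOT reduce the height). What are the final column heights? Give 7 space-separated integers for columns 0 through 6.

Answer: 7 12 10 0 5 5 3

Derivation:
Drop 1: J rot0 at col 0 lands with bottom-row=0; cleared 0 line(s) (total 0); column heights now [2 1 1 0 0 0 0], max=2
Drop 2: I rot3 at col 0 lands with bottom-row=2; cleared 0 line(s) (total 0); column heights now [6 1 1 0 0 0 0], max=6
Drop 3: L rot3 at col 5 lands with bottom-row=0; cleared 0 line(s) (total 0); column heights now [6 1 1 0 0 3 3], max=6
Drop 4: O rot1 at col 4 lands with bottom-row=3; cleared 0 line(s) (total 0); column heights now [6 1 1 0 5 5 3], max=6
Drop 5: J rot3 at col 0 lands with bottom-row=6; cleared 0 line(s) (total 0); column heights now [7 9 1 0 5 5 3], max=9
Drop 6: L rot1 at col 1 lands with bottom-row=9; cleared 0 line(s) (total 0); column heights now [7 12 10 0 5 5 3], max=12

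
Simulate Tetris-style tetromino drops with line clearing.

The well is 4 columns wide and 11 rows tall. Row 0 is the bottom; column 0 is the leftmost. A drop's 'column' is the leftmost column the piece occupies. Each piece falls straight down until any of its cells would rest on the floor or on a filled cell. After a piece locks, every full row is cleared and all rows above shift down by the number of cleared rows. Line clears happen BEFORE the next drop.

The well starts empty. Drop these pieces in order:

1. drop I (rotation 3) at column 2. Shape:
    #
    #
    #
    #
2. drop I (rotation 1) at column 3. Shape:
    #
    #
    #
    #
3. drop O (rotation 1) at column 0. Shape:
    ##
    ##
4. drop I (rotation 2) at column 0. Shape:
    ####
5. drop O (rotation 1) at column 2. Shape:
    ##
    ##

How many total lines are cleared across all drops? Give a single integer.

Drop 1: I rot3 at col 2 lands with bottom-row=0; cleared 0 line(s) (total 0); column heights now [0 0 4 0], max=4
Drop 2: I rot1 at col 3 lands with bottom-row=0; cleared 0 line(s) (total 0); column heights now [0 0 4 4], max=4
Drop 3: O rot1 at col 0 lands with bottom-row=0; cleared 2 line(s) (total 2); column heights now [0 0 2 2], max=2
Drop 4: I rot2 at col 0 lands with bottom-row=2; cleared 1 line(s) (total 3); column heights now [0 0 2 2], max=2
Drop 5: O rot1 at col 2 lands with bottom-row=2; cleared 0 line(s) (total 3); column heights now [0 0 4 4], max=4

Answer: 3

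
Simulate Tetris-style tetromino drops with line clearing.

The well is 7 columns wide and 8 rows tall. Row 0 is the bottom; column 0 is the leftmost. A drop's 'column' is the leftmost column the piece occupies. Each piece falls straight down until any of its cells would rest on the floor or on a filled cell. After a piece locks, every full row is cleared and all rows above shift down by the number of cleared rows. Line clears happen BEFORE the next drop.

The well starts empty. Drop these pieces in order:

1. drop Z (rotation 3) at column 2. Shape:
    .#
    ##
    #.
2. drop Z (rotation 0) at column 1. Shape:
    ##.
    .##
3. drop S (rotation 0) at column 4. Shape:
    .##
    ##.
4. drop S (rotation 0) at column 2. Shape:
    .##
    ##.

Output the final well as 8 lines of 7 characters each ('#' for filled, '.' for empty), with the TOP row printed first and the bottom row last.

Answer: .......
...##..
..##...
.##....
..##...
...#...
..##.##
..#.##.

Derivation:
Drop 1: Z rot3 at col 2 lands with bottom-row=0; cleared 0 line(s) (total 0); column heights now [0 0 2 3 0 0 0], max=3
Drop 2: Z rot0 at col 1 lands with bottom-row=3; cleared 0 line(s) (total 0); column heights now [0 5 5 4 0 0 0], max=5
Drop 3: S rot0 at col 4 lands with bottom-row=0; cleared 0 line(s) (total 0); column heights now [0 5 5 4 1 2 2], max=5
Drop 4: S rot0 at col 2 lands with bottom-row=5; cleared 0 line(s) (total 0); column heights now [0 5 6 7 7 2 2], max=7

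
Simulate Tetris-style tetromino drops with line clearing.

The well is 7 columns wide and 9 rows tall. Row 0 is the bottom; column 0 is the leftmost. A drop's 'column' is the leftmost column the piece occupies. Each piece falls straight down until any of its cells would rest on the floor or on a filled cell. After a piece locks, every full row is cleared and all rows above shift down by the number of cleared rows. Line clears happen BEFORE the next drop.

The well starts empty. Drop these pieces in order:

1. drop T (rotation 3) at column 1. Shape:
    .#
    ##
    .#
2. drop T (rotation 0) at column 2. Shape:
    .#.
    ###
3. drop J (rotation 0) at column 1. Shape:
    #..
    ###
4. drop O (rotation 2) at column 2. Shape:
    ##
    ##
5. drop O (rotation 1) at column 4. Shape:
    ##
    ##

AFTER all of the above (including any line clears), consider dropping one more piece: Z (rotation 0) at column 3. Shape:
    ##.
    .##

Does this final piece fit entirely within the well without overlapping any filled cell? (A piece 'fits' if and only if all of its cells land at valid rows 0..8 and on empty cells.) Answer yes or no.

Answer: yes

Derivation:
Drop 1: T rot3 at col 1 lands with bottom-row=0; cleared 0 line(s) (total 0); column heights now [0 2 3 0 0 0 0], max=3
Drop 2: T rot0 at col 2 lands with bottom-row=3; cleared 0 line(s) (total 0); column heights now [0 2 4 5 4 0 0], max=5
Drop 3: J rot0 at col 1 lands with bottom-row=5; cleared 0 line(s) (total 0); column heights now [0 7 6 6 4 0 0], max=7
Drop 4: O rot2 at col 2 lands with bottom-row=6; cleared 0 line(s) (total 0); column heights now [0 7 8 8 4 0 0], max=8
Drop 5: O rot1 at col 4 lands with bottom-row=4; cleared 0 line(s) (total 0); column heights now [0 7 8 8 6 6 0], max=8
Test piece Z rot0 at col 3 (width 3): heights before test = [0 7 8 8 6 6 0]; fits = True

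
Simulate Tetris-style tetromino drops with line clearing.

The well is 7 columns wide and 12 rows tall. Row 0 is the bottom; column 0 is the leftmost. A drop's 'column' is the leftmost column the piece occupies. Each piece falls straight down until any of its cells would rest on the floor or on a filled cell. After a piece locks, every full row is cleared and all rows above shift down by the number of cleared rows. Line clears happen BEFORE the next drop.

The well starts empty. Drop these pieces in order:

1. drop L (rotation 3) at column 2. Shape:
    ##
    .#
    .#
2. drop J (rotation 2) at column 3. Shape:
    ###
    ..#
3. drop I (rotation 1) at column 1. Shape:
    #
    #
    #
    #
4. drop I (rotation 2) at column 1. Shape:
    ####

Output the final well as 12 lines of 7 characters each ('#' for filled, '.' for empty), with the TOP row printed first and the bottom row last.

Drop 1: L rot3 at col 2 lands with bottom-row=0; cleared 0 line(s) (total 0); column heights now [0 0 3 3 0 0 0], max=3
Drop 2: J rot2 at col 3 lands with bottom-row=2; cleared 0 line(s) (total 0); column heights now [0 0 3 4 4 4 0], max=4
Drop 3: I rot1 at col 1 lands with bottom-row=0; cleared 0 line(s) (total 0); column heights now [0 4 3 4 4 4 0], max=4
Drop 4: I rot2 at col 1 lands with bottom-row=4; cleared 0 line(s) (total 0); column heights now [0 5 5 5 5 4 0], max=5

Answer: .......
.......
.......
.......
.......
.......
.......
.####..
.#.###.
.###.#.
.#.#...
.#.#...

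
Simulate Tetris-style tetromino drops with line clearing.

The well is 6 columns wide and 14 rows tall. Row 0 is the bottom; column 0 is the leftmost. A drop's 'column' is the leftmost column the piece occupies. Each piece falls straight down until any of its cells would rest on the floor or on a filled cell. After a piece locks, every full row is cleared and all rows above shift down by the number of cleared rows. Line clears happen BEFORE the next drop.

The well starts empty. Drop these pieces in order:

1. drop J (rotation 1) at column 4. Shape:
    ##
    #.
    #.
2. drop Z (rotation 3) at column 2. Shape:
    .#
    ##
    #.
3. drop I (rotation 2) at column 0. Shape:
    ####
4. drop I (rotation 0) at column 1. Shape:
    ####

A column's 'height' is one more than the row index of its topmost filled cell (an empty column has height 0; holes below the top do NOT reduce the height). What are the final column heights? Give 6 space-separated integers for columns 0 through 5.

Answer: 4 5 5 5 5 3

Derivation:
Drop 1: J rot1 at col 4 lands with bottom-row=0; cleared 0 line(s) (total 0); column heights now [0 0 0 0 3 3], max=3
Drop 2: Z rot3 at col 2 lands with bottom-row=0; cleared 0 line(s) (total 0); column heights now [0 0 2 3 3 3], max=3
Drop 3: I rot2 at col 0 lands with bottom-row=3; cleared 0 line(s) (total 0); column heights now [4 4 4 4 3 3], max=4
Drop 4: I rot0 at col 1 lands with bottom-row=4; cleared 0 line(s) (total 0); column heights now [4 5 5 5 5 3], max=5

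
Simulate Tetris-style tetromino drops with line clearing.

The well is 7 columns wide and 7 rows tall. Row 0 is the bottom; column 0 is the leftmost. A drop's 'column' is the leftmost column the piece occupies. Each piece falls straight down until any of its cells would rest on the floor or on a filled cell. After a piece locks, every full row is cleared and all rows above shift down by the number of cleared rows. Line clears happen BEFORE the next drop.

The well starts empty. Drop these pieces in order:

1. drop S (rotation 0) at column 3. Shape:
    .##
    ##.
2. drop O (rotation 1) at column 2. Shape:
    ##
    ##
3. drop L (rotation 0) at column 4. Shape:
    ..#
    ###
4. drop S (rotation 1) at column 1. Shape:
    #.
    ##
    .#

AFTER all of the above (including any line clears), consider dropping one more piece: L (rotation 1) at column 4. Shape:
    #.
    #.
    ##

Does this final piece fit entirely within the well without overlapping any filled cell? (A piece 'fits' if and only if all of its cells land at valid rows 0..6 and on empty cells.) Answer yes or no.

Drop 1: S rot0 at col 3 lands with bottom-row=0; cleared 0 line(s) (total 0); column heights now [0 0 0 1 2 2 0], max=2
Drop 2: O rot1 at col 2 lands with bottom-row=1; cleared 0 line(s) (total 0); column heights now [0 0 3 3 2 2 0], max=3
Drop 3: L rot0 at col 4 lands with bottom-row=2; cleared 0 line(s) (total 0); column heights now [0 0 3 3 3 3 4], max=4
Drop 4: S rot1 at col 1 lands with bottom-row=3; cleared 0 line(s) (total 0); column heights now [0 6 5 3 3 3 4], max=6
Test piece L rot1 at col 4 (width 2): heights before test = [0 6 5 3 3 3 4]; fits = True

Answer: yes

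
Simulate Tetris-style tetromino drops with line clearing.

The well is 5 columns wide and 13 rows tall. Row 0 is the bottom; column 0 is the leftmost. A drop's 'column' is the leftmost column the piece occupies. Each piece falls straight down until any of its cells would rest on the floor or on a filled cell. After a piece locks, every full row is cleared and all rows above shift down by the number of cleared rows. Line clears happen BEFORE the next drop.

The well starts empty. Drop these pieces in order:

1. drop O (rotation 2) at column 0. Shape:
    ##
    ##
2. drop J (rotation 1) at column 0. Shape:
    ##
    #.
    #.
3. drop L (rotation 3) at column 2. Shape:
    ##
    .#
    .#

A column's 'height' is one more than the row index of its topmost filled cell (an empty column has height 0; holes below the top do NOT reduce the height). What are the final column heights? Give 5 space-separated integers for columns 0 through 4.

Answer: 5 5 3 3 0

Derivation:
Drop 1: O rot2 at col 0 lands with bottom-row=0; cleared 0 line(s) (total 0); column heights now [2 2 0 0 0], max=2
Drop 2: J rot1 at col 0 lands with bottom-row=2; cleared 0 line(s) (total 0); column heights now [5 5 0 0 0], max=5
Drop 3: L rot3 at col 2 lands with bottom-row=0; cleared 0 line(s) (total 0); column heights now [5 5 3 3 0], max=5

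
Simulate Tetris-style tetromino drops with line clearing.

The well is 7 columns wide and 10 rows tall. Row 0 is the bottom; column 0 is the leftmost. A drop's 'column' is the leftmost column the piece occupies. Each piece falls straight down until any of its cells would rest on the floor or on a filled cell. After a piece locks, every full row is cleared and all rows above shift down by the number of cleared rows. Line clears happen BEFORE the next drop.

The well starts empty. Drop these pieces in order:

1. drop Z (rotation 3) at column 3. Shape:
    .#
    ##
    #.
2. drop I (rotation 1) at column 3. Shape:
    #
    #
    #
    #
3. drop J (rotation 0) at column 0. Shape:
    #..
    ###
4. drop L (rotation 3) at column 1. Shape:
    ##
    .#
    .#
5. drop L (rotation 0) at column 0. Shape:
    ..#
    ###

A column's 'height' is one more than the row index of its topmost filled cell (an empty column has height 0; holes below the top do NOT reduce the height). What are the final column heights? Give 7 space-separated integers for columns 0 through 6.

Answer: 5 5 6 6 3 0 0

Derivation:
Drop 1: Z rot3 at col 3 lands with bottom-row=0; cleared 0 line(s) (total 0); column heights now [0 0 0 2 3 0 0], max=3
Drop 2: I rot1 at col 3 lands with bottom-row=2; cleared 0 line(s) (total 0); column heights now [0 0 0 6 3 0 0], max=6
Drop 3: J rot0 at col 0 lands with bottom-row=0; cleared 0 line(s) (total 0); column heights now [2 1 1 6 3 0 0], max=6
Drop 4: L rot3 at col 1 lands with bottom-row=1; cleared 0 line(s) (total 0); column heights now [2 4 4 6 3 0 0], max=6
Drop 5: L rot0 at col 0 lands with bottom-row=4; cleared 0 line(s) (total 0); column heights now [5 5 6 6 3 0 0], max=6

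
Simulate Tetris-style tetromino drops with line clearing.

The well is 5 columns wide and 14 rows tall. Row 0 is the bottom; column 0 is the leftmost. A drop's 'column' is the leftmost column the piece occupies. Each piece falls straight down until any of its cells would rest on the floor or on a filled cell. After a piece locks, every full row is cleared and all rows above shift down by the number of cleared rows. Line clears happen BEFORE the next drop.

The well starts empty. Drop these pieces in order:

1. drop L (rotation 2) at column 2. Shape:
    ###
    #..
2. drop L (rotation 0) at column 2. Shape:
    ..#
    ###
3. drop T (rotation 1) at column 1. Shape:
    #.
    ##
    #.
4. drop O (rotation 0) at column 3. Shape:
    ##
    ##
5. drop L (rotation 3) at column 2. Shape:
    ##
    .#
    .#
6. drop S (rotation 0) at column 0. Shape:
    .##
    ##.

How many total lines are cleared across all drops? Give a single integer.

Answer: 0

Derivation:
Drop 1: L rot2 at col 2 lands with bottom-row=0; cleared 0 line(s) (total 0); column heights now [0 0 2 2 2], max=2
Drop 2: L rot0 at col 2 lands with bottom-row=2; cleared 0 line(s) (total 0); column heights now [0 0 3 3 4], max=4
Drop 3: T rot1 at col 1 lands with bottom-row=2; cleared 0 line(s) (total 0); column heights now [0 5 4 3 4], max=5
Drop 4: O rot0 at col 3 lands with bottom-row=4; cleared 0 line(s) (total 0); column heights now [0 5 4 6 6], max=6
Drop 5: L rot3 at col 2 lands with bottom-row=6; cleared 0 line(s) (total 0); column heights now [0 5 9 9 6], max=9
Drop 6: S rot0 at col 0 lands with bottom-row=8; cleared 0 line(s) (total 0); column heights now [9 10 10 9 6], max=10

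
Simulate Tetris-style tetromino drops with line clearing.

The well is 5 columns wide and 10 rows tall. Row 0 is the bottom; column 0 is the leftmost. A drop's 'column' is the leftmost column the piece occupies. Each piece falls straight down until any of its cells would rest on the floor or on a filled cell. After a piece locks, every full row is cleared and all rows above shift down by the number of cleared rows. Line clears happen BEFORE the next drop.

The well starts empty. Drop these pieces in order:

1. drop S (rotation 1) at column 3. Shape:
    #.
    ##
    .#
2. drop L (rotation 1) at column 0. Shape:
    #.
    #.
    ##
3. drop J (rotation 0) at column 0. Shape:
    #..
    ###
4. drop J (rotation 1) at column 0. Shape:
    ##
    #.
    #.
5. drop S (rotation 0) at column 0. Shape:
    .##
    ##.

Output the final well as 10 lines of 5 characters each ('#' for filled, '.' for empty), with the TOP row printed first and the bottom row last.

Answer: .##..
##...
##...
#....
#....
#....
###..
#..#.
#..##
##..#

Derivation:
Drop 1: S rot1 at col 3 lands with bottom-row=0; cleared 0 line(s) (total 0); column heights now [0 0 0 3 2], max=3
Drop 2: L rot1 at col 0 lands with bottom-row=0; cleared 0 line(s) (total 0); column heights now [3 1 0 3 2], max=3
Drop 3: J rot0 at col 0 lands with bottom-row=3; cleared 0 line(s) (total 0); column heights now [5 4 4 3 2], max=5
Drop 4: J rot1 at col 0 lands with bottom-row=5; cleared 0 line(s) (total 0); column heights now [8 8 4 3 2], max=8
Drop 5: S rot0 at col 0 lands with bottom-row=8; cleared 0 line(s) (total 0); column heights now [9 10 10 3 2], max=10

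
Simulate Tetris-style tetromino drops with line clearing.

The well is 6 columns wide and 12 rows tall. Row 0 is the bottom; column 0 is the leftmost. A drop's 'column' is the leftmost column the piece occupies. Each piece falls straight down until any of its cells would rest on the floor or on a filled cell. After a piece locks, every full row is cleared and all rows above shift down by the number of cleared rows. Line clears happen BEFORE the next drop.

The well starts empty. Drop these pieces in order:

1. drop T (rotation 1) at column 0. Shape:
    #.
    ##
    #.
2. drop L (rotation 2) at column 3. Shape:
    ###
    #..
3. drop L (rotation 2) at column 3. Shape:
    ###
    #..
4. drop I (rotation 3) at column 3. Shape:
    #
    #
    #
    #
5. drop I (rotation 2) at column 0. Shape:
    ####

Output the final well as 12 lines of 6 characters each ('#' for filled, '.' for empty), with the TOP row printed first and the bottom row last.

Drop 1: T rot1 at col 0 lands with bottom-row=0; cleared 0 line(s) (total 0); column heights now [3 2 0 0 0 0], max=3
Drop 2: L rot2 at col 3 lands with bottom-row=0; cleared 0 line(s) (total 0); column heights now [3 2 0 2 2 2], max=3
Drop 3: L rot2 at col 3 lands with bottom-row=2; cleared 0 line(s) (total 0); column heights now [3 2 0 4 4 4], max=4
Drop 4: I rot3 at col 3 lands with bottom-row=4; cleared 0 line(s) (total 0); column heights now [3 2 0 8 4 4], max=8
Drop 5: I rot2 at col 0 lands with bottom-row=8; cleared 0 line(s) (total 0); column heights now [9 9 9 9 4 4], max=9

Answer: ......
......
......
####..
...#..
...#..
...#..
...#..
...###
#..#..
##.###
#..#..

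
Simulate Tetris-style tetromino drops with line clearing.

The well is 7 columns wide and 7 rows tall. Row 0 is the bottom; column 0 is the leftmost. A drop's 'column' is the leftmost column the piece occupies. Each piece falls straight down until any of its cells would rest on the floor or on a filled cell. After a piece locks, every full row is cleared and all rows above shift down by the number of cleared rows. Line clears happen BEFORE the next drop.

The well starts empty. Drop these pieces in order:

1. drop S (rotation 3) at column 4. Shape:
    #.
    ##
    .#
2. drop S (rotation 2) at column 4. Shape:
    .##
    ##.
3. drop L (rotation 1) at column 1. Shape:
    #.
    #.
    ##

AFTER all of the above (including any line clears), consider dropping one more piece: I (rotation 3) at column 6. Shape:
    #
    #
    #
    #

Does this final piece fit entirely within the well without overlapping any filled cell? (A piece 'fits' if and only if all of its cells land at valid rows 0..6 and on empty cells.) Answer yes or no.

Answer: no

Derivation:
Drop 1: S rot3 at col 4 lands with bottom-row=0; cleared 0 line(s) (total 0); column heights now [0 0 0 0 3 2 0], max=3
Drop 2: S rot2 at col 4 lands with bottom-row=3; cleared 0 line(s) (total 0); column heights now [0 0 0 0 4 5 5], max=5
Drop 3: L rot1 at col 1 lands with bottom-row=0; cleared 0 line(s) (total 0); column heights now [0 3 1 0 4 5 5], max=5
Test piece I rot3 at col 6 (width 1): heights before test = [0 3 1 0 4 5 5]; fits = False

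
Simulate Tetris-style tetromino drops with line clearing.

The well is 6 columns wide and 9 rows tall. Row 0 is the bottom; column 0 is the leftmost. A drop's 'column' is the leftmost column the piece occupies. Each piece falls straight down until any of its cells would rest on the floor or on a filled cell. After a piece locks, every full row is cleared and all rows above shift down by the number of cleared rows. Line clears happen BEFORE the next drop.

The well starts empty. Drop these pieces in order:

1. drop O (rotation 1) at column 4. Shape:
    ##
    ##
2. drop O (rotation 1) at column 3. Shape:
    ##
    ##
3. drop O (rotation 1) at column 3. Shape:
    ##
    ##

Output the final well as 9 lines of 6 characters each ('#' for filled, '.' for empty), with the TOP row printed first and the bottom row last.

Drop 1: O rot1 at col 4 lands with bottom-row=0; cleared 0 line(s) (total 0); column heights now [0 0 0 0 2 2], max=2
Drop 2: O rot1 at col 3 lands with bottom-row=2; cleared 0 line(s) (total 0); column heights now [0 0 0 4 4 2], max=4
Drop 3: O rot1 at col 3 lands with bottom-row=4; cleared 0 line(s) (total 0); column heights now [0 0 0 6 6 2], max=6

Answer: ......
......
......
...##.
...##.
...##.
...##.
....##
....##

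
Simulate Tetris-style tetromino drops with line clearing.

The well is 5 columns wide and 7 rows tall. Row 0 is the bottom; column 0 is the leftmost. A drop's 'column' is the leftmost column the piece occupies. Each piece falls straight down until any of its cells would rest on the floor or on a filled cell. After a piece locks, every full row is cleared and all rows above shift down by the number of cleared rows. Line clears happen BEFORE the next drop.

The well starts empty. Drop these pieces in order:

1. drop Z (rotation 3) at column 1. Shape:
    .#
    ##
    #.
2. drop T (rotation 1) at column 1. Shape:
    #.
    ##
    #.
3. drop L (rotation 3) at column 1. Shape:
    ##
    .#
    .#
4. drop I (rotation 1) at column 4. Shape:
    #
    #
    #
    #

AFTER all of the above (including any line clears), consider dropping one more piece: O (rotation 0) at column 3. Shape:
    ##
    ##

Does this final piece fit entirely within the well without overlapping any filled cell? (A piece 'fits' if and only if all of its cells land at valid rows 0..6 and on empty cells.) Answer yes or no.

Drop 1: Z rot3 at col 1 lands with bottom-row=0; cleared 0 line(s) (total 0); column heights now [0 2 3 0 0], max=3
Drop 2: T rot1 at col 1 lands with bottom-row=2; cleared 0 line(s) (total 0); column heights now [0 5 4 0 0], max=5
Drop 3: L rot3 at col 1 lands with bottom-row=4; cleared 0 line(s) (total 0); column heights now [0 7 7 0 0], max=7
Drop 4: I rot1 at col 4 lands with bottom-row=0; cleared 0 line(s) (total 0); column heights now [0 7 7 0 4], max=7
Test piece O rot0 at col 3 (width 2): heights before test = [0 7 7 0 4]; fits = True

Answer: yes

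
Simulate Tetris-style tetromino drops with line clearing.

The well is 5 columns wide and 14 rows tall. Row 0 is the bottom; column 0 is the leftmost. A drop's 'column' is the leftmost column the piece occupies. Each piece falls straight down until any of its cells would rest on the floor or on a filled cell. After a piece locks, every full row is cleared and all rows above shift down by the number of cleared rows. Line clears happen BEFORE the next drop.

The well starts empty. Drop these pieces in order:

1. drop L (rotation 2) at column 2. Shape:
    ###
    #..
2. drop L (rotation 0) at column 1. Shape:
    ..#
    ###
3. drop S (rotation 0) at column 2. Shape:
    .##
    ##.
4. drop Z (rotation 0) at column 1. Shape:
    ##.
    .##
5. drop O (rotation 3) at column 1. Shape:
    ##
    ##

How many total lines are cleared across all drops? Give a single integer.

Drop 1: L rot2 at col 2 lands with bottom-row=0; cleared 0 line(s) (total 0); column heights now [0 0 2 2 2], max=2
Drop 2: L rot0 at col 1 lands with bottom-row=2; cleared 0 line(s) (total 0); column heights now [0 3 3 4 2], max=4
Drop 3: S rot0 at col 2 lands with bottom-row=4; cleared 0 line(s) (total 0); column heights now [0 3 5 6 6], max=6
Drop 4: Z rot0 at col 1 lands with bottom-row=6; cleared 0 line(s) (total 0); column heights now [0 8 8 7 6], max=8
Drop 5: O rot3 at col 1 lands with bottom-row=8; cleared 0 line(s) (total 0); column heights now [0 10 10 7 6], max=10

Answer: 0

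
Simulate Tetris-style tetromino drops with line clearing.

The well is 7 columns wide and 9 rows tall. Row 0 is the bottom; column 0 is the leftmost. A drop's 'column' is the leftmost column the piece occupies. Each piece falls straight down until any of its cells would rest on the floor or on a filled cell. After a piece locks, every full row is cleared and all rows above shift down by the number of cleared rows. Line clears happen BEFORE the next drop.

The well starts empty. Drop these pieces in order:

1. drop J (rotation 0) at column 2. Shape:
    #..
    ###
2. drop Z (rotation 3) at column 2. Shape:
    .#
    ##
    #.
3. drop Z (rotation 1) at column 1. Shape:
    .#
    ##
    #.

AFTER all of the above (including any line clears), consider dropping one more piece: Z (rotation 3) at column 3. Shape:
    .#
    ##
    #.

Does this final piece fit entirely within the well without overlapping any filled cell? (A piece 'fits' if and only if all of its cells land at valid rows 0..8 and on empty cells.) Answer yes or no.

Drop 1: J rot0 at col 2 lands with bottom-row=0; cleared 0 line(s) (total 0); column heights now [0 0 2 1 1 0 0], max=2
Drop 2: Z rot3 at col 2 lands with bottom-row=2; cleared 0 line(s) (total 0); column heights now [0 0 4 5 1 0 0], max=5
Drop 3: Z rot1 at col 1 lands with bottom-row=3; cleared 0 line(s) (total 0); column heights now [0 5 6 5 1 0 0], max=6
Test piece Z rot3 at col 3 (width 2): heights before test = [0 5 6 5 1 0 0]; fits = True

Answer: yes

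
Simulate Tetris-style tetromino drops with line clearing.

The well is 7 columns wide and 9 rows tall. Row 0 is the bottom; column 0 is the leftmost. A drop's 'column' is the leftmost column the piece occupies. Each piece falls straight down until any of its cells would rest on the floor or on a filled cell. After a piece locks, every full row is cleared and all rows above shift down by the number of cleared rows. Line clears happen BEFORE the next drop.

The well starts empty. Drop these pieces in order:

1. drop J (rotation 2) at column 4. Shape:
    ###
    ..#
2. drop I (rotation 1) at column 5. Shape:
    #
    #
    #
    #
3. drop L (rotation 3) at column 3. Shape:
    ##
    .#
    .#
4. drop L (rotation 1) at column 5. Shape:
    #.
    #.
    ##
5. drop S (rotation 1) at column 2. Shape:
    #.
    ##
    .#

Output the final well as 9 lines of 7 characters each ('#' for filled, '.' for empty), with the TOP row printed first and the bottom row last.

Answer: .....#.
..#..#.
..##.##
...#.#.
...###.
....##.
....##.
....###
......#

Derivation:
Drop 1: J rot2 at col 4 lands with bottom-row=0; cleared 0 line(s) (total 0); column heights now [0 0 0 0 2 2 2], max=2
Drop 2: I rot1 at col 5 lands with bottom-row=2; cleared 0 line(s) (total 0); column heights now [0 0 0 0 2 6 2], max=6
Drop 3: L rot3 at col 3 lands with bottom-row=2; cleared 0 line(s) (total 0); column heights now [0 0 0 5 5 6 2], max=6
Drop 4: L rot1 at col 5 lands with bottom-row=6; cleared 0 line(s) (total 0); column heights now [0 0 0 5 5 9 7], max=9
Drop 5: S rot1 at col 2 lands with bottom-row=5; cleared 0 line(s) (total 0); column heights now [0 0 8 7 5 9 7], max=9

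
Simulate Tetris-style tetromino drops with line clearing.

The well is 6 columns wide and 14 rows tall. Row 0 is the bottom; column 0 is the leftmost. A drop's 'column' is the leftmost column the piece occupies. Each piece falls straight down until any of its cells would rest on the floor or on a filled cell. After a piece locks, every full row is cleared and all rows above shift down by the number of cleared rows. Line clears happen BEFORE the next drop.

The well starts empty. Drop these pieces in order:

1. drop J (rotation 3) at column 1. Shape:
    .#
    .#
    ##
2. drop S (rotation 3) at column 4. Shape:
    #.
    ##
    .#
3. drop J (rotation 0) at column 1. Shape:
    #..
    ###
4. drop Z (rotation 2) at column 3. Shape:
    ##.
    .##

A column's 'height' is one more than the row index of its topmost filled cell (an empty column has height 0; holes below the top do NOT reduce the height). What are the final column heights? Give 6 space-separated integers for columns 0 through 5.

Answer: 0 5 4 5 5 4

Derivation:
Drop 1: J rot3 at col 1 lands with bottom-row=0; cleared 0 line(s) (total 0); column heights now [0 1 3 0 0 0], max=3
Drop 2: S rot3 at col 4 lands with bottom-row=0; cleared 0 line(s) (total 0); column heights now [0 1 3 0 3 2], max=3
Drop 3: J rot0 at col 1 lands with bottom-row=3; cleared 0 line(s) (total 0); column heights now [0 5 4 4 3 2], max=5
Drop 4: Z rot2 at col 3 lands with bottom-row=3; cleared 0 line(s) (total 0); column heights now [0 5 4 5 5 4], max=5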